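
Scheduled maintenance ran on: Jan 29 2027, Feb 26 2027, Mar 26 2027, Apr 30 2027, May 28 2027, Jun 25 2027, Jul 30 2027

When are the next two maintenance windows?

Aug 27 2027, Sep 24 2027

All Fridays; the gaps (28, 28, 35, 28, 28, 35) vary with month length.
This is the last Friday of each month.
Last Friday of August 2027: Aug 27 2027.
Last Friday of September 2027: Sep 24 2027.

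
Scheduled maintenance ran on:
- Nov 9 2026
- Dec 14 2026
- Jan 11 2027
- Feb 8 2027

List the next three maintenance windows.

Mar 8 2027, Apr 12 2027, May 10 2027

All dates are Mondays, 35, 28, 28 days apart.
Specifically, the 2nd Monday of each month.
March 2027 — 2nd Monday is Mar 8 2027.
2nd Monday of April 2027: Apr 12 2027.
May 2027 — 2nd Monday is May 10 2027.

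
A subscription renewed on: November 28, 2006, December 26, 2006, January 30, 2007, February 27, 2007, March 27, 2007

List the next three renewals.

These are Tuesdays with 28, 35, 28, 28-day gaps.
Each is the final Tuesday of its month — January 30, 2007 is past the 28th, so '4th Tuesday' doesn't fit.
Last Tuesday of April 2007: April 24, 2007.
Last Tuesday of May 2007: May 29, 2007.
June 2007 ends with Tuesday June 26, 2007.

April 24, 2007; May 29, 2007; June 26, 2007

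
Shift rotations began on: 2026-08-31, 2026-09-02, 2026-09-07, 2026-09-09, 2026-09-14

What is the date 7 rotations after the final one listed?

Every event lands on a Monday or Wednesday (gaps cycle 2, 5, 2, 5).
So the schedule is: every Monday and Wednesday.
The following Wednesday is 2026-09-16.
The following Monday is 2026-09-21.
Next Wednesday: 2026-09-23.
The following Monday is 2026-09-28.
Next Wednesday: 2026-09-30.
Next Monday: 2026-10-05.
The following Wednesday is 2026-10-07.

2026-10-07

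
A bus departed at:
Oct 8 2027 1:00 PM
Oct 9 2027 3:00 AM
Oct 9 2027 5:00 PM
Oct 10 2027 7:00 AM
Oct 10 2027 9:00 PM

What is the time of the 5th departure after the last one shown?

Gaps: 14, 14, 14, 14 hours — each event is 14 hours after the previous one.
Oct 10 2027 9:00 PM + 14 h = Oct 11 2027 11:00 AM.
Oct 11 2027 11:00 AM + 14 h = Oct 12 2027 1:00 AM.
Oct 12 2027 1:00 AM + 14 h = Oct 12 2027 3:00 PM.
Oct 12 2027 3:00 PM + 14 h = Oct 13 2027 5:00 AM.
Oct 13 2027 5:00 AM + 14 h = Oct 13 2027 7:00 PM.

Oct 13 2027 7:00 PM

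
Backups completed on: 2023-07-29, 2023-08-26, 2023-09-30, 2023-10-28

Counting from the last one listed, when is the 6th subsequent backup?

Every date is a Saturday; gaps 28, 35, 28 days.
Each is the last Saturday of its month (at least one falls on the 29th or later, ruling out '4th Saturday').
Last Saturday of November 2023: 2023-11-25.
Last Saturday of December 2023: 2023-12-30.
Last Saturday of January 2024: 2024-01-27.
February 2024 ends with Saturday 2024-02-24.
Last Saturday of March 2024: 2024-03-30.
Last Saturday of April 2024: 2024-04-27.

2024-04-27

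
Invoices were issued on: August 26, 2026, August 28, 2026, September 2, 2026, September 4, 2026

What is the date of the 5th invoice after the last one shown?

September 23, 2026

Every event lands on a Wednesday or Friday (gaps cycle 2, 5, 2).
So the schedule is: every Wednesday and Friday.
Next Wednesday: September 9, 2026.
The following Friday is September 11, 2026.
Next Wednesday: September 16, 2026.
Next Friday: September 18, 2026.
Next Wednesday: September 23, 2026.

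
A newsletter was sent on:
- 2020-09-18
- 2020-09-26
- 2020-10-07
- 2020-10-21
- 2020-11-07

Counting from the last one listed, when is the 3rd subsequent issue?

2021-01-15

Gaps: 8, 11, 14, 17 days — each gap is 3 larger than the previous one.
Next gap: 20 days. 2020-11-07 + 20 days = 2020-11-27.
Next gap: 23 days. 2020-11-27 + 23 days = 2020-12-20.
Next gap: 26 days. 2020-12-20 + 26 days = 2021-01-15.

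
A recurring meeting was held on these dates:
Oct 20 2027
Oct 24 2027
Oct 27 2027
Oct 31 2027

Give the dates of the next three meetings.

Every event lands on a Wednesday or Sunday (gaps cycle 4, 3, 4).
So the schedule is: every Wednesday and Sunday.
Next Wednesday: Nov 3 2027.
The following Sunday is Nov 7 2027.
The following Wednesday is Nov 10 2027.

Nov 3 2027, Nov 7 2027, Nov 10 2027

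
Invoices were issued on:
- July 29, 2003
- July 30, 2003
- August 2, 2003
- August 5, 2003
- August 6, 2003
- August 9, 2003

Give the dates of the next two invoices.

August 12, 2003; August 13, 2003

The gap pattern 1, 3, 3, 1, 3 repeats every 3 events.
These are the Tuesdays, Wednesdays and Saturdays of each week.
The following Tuesday is August 12, 2003.
Next Wednesday: August 13, 2003.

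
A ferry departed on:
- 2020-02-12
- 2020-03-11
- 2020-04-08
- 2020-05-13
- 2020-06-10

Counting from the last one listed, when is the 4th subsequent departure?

2020-10-14

All dates are Wednesdays, 28, 28, 35, 28 days apart.
Specifically, the 2nd Wednesday of each month.
2nd Wednesday of July 2020: 2020-07-08.
August 2020 — 2nd Wednesday is 2020-08-12.
2nd Wednesday of September 2020: 2020-09-09.
2nd Wednesday of October 2020: 2020-10-14.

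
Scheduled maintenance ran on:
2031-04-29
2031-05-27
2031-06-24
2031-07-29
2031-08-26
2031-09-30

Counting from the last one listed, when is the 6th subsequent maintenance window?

These are Tuesdays with 28, 28, 35, 28, 35-day gaps.
Each is the final Tuesday of its month — 2031-04-29 is past the 28th, so '4th Tuesday' doesn't fit.
October 2031 ends with Tuesday 2031-10-28.
November 2031 ends with Tuesday 2031-11-25.
December 2031 ends with Tuesday 2031-12-30.
January 2032 ends with Tuesday 2032-01-27.
February 2032 ends with Tuesday 2032-02-24.
Last Tuesday of March 2032: 2032-03-30.

2032-03-30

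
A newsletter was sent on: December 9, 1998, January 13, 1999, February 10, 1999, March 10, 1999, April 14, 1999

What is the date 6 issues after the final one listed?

All dates are Wednesdays, 35, 28, 28, 35 days apart.
Specifically, the 2nd Wednesday of each month.
2nd Wednesday of May 1999: May 12, 1999.
2nd Wednesday of June 1999: June 9, 1999.
July 1999 — 2nd Wednesday is July 14, 1999.
2nd Wednesday of August 1999: August 11, 1999.
September 1999 — 2nd Wednesday is September 8, 1999.
2nd Wednesday of October 1999: October 13, 1999.

October 13, 1999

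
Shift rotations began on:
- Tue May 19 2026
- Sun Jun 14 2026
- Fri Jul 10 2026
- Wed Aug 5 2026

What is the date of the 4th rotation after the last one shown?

The spacing is 26, 26, 26 days — always 26 days.
Wed Aug 5 2026 + 26 days = Mon Aug 31 2026.
Mon Aug 31 2026 + 26 days = Sat Sep 26 2026.
Sat Sep 26 2026 + 26 days = Thu Oct 22 2026.
Thu Oct 22 2026 + 26 days = Tue Nov 17 2026.

Tue Nov 17 2026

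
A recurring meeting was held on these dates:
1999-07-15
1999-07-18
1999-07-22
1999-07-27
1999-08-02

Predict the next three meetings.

1999-08-09, 1999-08-17, 1999-08-26

Gaps: 3, 4, 5, 6 days — each gap is 1 larger than the previous one.
Next gap: 7 days. 1999-08-02 + 7 days = 1999-08-09.
Next gap: 8 days. 1999-08-09 + 8 days = 1999-08-17.
Next gap: 9 days. 1999-08-17 + 9 days = 1999-08-26.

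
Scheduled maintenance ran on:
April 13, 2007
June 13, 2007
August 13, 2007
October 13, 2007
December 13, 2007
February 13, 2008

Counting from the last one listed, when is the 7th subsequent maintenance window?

Gaps: 61, 61, 61, 61, 62 days — not constant. Every event is on the 13th of the month.
Pattern: the 13th of every 2 months.
Next: April 2008 → April 13, 2008.
June 2008: June 13, 2008.
August 2008: August 13, 2008.
Next: October 2008 → October 13, 2008.
Next: December 2008 → December 13, 2008.
February 2009: February 13, 2009.
Next: April 2009 → April 13, 2009.

April 13, 2009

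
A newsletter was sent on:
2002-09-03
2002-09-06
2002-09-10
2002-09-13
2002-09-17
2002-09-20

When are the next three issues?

Every event lands on a Tuesday or Friday (gaps cycle 3, 4, 3, 4, 3).
So the schedule is: every Tuesday and Friday.
The following Tuesday is 2002-09-24.
Next Friday: 2002-09-27.
The following Tuesday is 2002-10-01.

2002-09-24, 2002-09-27, 2002-10-01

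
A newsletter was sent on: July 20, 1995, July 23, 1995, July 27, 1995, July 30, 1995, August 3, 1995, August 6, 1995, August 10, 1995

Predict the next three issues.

The gap pattern 3, 4, 3, 4, 3, 4 repeats every 2 events.
These are the Thursdays and Sundays of each week.
Next Sunday: August 13, 1995.
The following Thursday is August 17, 1995.
The following Sunday is August 20, 1995.

August 13, 1995; August 17, 1995; August 20, 1995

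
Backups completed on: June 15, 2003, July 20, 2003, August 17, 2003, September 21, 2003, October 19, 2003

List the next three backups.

November 16, 2003; December 21, 2003; January 18, 2004

Gaps: 35, 28, 35, 28 days — a mix of 28 and 35. Every date is a Sunday.
Each is the 3rd Sunday of its month.
3rd Sunday of November 2003: November 16, 2003.
December 2003 — 3rd Sunday is December 21, 2003.
January 2004 — 3rd Sunday is January 18, 2004.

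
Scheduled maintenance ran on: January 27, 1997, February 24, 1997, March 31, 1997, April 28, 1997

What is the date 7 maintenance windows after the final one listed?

Every date is a Monday; gaps 28, 35, 28 days.
Each is the last Monday of its month (at least one falls on the 29th or later, ruling out '4th Monday').
Last Monday of May 1997: May 26, 1997.
Last Monday of June 1997: June 30, 1997.
July 1997 ends with Monday July 28, 1997.
Last Monday of August 1997: August 25, 1997.
Last Monday of September 1997: September 29, 1997.
Last Monday of October 1997: October 27, 1997.
November 1997 ends with Monday November 24, 1997.

November 24, 1997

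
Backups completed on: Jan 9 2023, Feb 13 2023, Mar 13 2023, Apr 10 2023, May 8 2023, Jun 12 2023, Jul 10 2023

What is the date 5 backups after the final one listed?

Gaps: 35, 28, 28, 28, 35, 28 days — a mix of 28 and 35. Every date is a Monday.
Each is the 2nd Monday of its month.
2nd Monday of August 2023: Aug 14 2023.
September 2023 — 2nd Monday is Sep 11 2023.
2nd Monday of October 2023: Oct 9 2023.
2nd Monday of November 2023: Nov 13 2023.
December 2023 — 2nd Monday is Dec 11 2023.

Dec 11 2023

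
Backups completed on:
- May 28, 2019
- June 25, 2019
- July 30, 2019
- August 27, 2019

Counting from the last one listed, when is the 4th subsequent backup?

December 31, 2019

These are Tuesdays with 28, 35, 28-day gaps.
Each is the final Tuesday of its month — July 30, 2019 is past the 28th, so '4th Tuesday' doesn't fit.
September 2019 ends with Tuesday September 24, 2019.
October 2019 ends with Tuesday October 29, 2019.
Last Tuesday of November 2019: November 26, 2019.
December 2019 ends with Tuesday December 31, 2019.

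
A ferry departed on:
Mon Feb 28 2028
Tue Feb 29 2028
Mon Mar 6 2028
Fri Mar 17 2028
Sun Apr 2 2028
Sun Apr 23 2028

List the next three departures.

Intervals are 1, 6, 11, 16, 21 days — an arithmetic progression with common difference 5.
Next gap: 26 days. Sun Apr 23 2028 + 26 days = Fri May 19 2028.
Next gap: 31 days. Fri May 19 2028 + 31 days = Mon Jun 19 2028.
Next gap: 36 days. Mon Jun 19 2028 + 36 days = Tue Jul 25 2028.

Fri May 19 2028, Mon Jun 19 2028, Tue Jul 25 2028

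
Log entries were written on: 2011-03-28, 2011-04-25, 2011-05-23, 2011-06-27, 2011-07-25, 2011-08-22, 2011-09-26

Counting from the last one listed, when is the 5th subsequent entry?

2012-02-27

Gaps: 28, 28, 35, 28, 28, 35 days — a mix of 28 and 35. Every date is a Monday.
Each is the 4th Monday of its month.
October 2011 — 4th Monday is 2011-10-24.
4th Monday of November 2011: 2011-11-28.
December 2011 — 4th Monday is 2011-12-26.
4th Monday of January 2012: 2012-01-23.
4th Monday of February 2012: 2012-02-27.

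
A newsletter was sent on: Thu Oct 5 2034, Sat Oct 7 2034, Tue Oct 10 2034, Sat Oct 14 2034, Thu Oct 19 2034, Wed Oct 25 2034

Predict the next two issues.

Gaps: 2, 3, 4, 5, 6 days — each gap is 1 larger than the previous one.
Next gap: 7 days. Wed Oct 25 2034 + 7 days = Wed Nov 1 2034.
Next gap: 8 days. Wed Nov 1 2034 + 8 days = Thu Nov 9 2034.

Wed Nov 1 2034, Thu Nov 9 2034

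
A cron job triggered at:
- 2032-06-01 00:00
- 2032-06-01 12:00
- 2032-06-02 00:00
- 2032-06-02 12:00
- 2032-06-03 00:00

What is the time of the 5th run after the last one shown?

2032-06-05 12:00

Spacing: 12, 12, 12, 12 h — constant 12 h.
2032-06-03 00:00 + 12 h = 2032-06-03 12:00.
2032-06-03 12:00 + 12 h = 2032-06-04 00:00.
2032-06-04 00:00 + 12 h = 2032-06-04 12:00.
2032-06-04 12:00 + 12 h = 2032-06-05 00:00.
2032-06-05 00:00 + 12 h = 2032-06-05 12:00.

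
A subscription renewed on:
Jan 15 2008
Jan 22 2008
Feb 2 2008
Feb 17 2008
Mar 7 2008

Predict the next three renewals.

Mar 30 2008, Apr 26 2008, May 27 2008

Intervals are 7, 11, 15, 19 days — an arithmetic progression with common difference 4.
Next gap: 23 days. Mar 7 2008 + 23 days = Mar 30 2008.
Next gap: 27 days. Mar 30 2008 + 27 days = Apr 26 2008.
Next gap: 31 days. Apr 26 2008 + 31 days = May 27 2008.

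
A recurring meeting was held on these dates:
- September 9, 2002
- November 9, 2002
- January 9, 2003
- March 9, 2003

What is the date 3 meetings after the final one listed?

September 9, 2003

The day-of-month is always 9 (61, 61, 59 days between events).
So this recurs on the 9th of every 2 months.
May 2003: May 9, 2003.
July 2003: July 9, 2003.
September 2003: September 9, 2003.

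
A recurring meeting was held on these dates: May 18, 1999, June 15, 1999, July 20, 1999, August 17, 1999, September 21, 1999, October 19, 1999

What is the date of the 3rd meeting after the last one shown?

January 18, 2000

Gaps: 28, 35, 28, 35, 28 days — a mix of 28 and 35. Every date is a Tuesday.
Each is the 3rd Tuesday of its month.
November 1999 — 3rd Tuesday is November 16, 1999.
3rd Tuesday of December 1999: December 21, 1999.
3rd Tuesday of January 2000: January 18, 2000.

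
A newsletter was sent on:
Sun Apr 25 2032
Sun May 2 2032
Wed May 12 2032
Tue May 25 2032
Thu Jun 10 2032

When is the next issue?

Tue Jun 29 2032

Intervals are 7, 10, 13, 16 days — an arithmetic progression with common difference 3.
Next gap: 19 days. Thu Jun 10 2032 + 19 days = Tue Jun 29 2032.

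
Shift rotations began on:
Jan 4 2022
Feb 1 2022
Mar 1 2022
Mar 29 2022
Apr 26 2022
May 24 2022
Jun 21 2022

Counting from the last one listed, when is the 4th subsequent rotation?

The spacing is 28, 28, 28, 28, 28, 28 days — always 28 days.
Jun 21 2022 + 28 days = Jul 19 2022.
Jul 19 2022 + 28 days = Aug 16 2022.
Aug 16 2022 + 28 days = Sep 13 2022.
Sep 13 2022 + 28 days = Oct 11 2022.

Oct 11 2022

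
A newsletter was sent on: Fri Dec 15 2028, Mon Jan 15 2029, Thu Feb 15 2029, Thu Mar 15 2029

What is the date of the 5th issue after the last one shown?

The day-of-month is always 15 (31, 31, 28 days between events).
So this recurs on the 15th of each month.
Next: April 2029 → Sun Apr 15 2029.
May 2029: Tue May 15 2029.
June 2029: Fri Jun 15 2029.
Next: July 2029 → Sun Jul 15 2029.
August 2029: Wed Aug 15 2029.

Wed Aug 15 2029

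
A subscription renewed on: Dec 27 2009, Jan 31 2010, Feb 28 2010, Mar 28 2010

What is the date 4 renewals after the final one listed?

Jul 25 2010

Every date is a Sunday; gaps 35, 28, 28 days.
Each is the last Sunday of its month (at least one falls on the 29th or later, ruling out '4th Sunday').
Last Sunday of April 2010: Apr 25 2010.
Last Sunday of May 2010: May 30 2010.
June 2010 ends with Sunday Jun 27 2010.
Last Sunday of July 2010: Jul 25 2010.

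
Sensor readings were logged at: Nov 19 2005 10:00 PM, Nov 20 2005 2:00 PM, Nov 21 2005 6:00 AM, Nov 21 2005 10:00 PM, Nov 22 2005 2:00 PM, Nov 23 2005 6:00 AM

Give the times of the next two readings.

Nov 23 2005 10:00 PM, Nov 24 2005 2:00 PM

Gaps: 16, 16, 16, 16, 16 hours — each event is 16 hours after the previous one.
Nov 23 2005 6:00 AM + 16 h = Nov 23 2005 10:00 PM.
Nov 23 2005 10:00 PM + 16 h = Nov 24 2005 2:00 PM.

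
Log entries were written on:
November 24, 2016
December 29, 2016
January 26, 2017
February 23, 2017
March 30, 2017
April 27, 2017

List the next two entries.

All Thursdays; the gaps (35, 28, 28, 35, 28) vary with month length.
This is the last Thursday of each month.
May 2017 ends with Thursday May 25, 2017.
Last Thursday of June 2017: June 29, 2017.

May 25, 2017; June 29, 2017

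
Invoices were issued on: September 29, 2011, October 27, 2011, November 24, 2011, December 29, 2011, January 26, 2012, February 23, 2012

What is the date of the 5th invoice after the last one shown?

All Thursdays; the gaps (28, 28, 35, 28, 28) vary with month length.
This is the last Thursday of each month.
Last Thursday of March 2012: March 29, 2012.
April 2012 ends with Thursday April 26, 2012.
May 2012 ends with Thursday May 31, 2012.
Last Thursday of June 2012: June 28, 2012.
Last Thursday of July 2012: July 26, 2012.

July 26, 2012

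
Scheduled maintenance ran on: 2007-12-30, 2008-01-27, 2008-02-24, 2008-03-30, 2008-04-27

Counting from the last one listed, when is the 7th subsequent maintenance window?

2008-11-30

All Sundays; the gaps (28, 28, 35, 28) vary with month length.
This is the last Sunday of each month.
May 2008 ends with Sunday 2008-05-25.
June 2008 ends with Sunday 2008-06-29.
Last Sunday of July 2008: 2008-07-27.
Last Sunday of August 2008: 2008-08-31.
Last Sunday of September 2008: 2008-09-28.
October 2008 ends with Sunday 2008-10-26.
November 2008 ends with Sunday 2008-11-30.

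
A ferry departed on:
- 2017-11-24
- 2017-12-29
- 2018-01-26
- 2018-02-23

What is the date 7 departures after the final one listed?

These are Fridays with 35, 28, 28-day gaps.
Each is the final Friday of its month — 2017-12-29 is past the 28th, so '4th Friday' doesn't fit.
Last Friday of March 2018: 2018-03-30.
April 2018 ends with Friday 2018-04-27.
Last Friday of May 2018: 2018-05-25.
Last Friday of June 2018: 2018-06-29.
Last Friday of July 2018: 2018-07-27.
August 2018 ends with Friday 2018-08-31.
September 2018 ends with Friday 2018-09-28.

2018-09-28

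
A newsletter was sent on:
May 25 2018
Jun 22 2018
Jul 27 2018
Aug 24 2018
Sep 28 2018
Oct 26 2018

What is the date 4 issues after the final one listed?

Feb 22 2019

These are Fridays at 28- or 35-day spacing (28, 35, 28, 35, 28).
The pattern: 4th Friday of the month.
4th Friday of November 2018: Nov 23 2018.
December 2018 — 4th Friday is Dec 28 2018.
January 2019 — 4th Friday is Jan 25 2019.
4th Friday of February 2019: Feb 22 2019.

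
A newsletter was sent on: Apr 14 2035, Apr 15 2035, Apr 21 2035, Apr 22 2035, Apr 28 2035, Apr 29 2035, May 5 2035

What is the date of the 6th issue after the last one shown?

The gap pattern 1, 6, 1, 6, 1, 6 repeats every 2 events.
These are the Saturdays and Sundays of each week.
Next Sunday: May 6 2035.
The following Saturday is May 12 2035.
The following Sunday is May 13 2035.
Next Saturday: May 19 2035.
The following Sunday is May 20 2035.
The following Saturday is May 26 2035.

May 26 2035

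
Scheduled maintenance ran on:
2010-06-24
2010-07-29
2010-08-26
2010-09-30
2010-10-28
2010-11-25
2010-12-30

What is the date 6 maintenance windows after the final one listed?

These are Thursdays with 35, 28, 35, 28, 28, 35-day gaps.
Each is the final Thursday of its month — 2010-07-29 is past the 28th, so '4th Thursday' doesn't fit.
Last Thursday of January 2011: 2011-01-27.
February 2011 ends with Thursday 2011-02-24.
Last Thursday of March 2011: 2011-03-31.
Last Thursday of April 2011: 2011-04-28.
Last Thursday of May 2011: 2011-05-26.
Last Thursday of June 2011: 2011-06-30.

2011-06-30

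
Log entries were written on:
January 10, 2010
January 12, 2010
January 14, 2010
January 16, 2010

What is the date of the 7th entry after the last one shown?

Every event comes 2 days after the last (2, 2, 2).
January 16, 2010 + 2 days = January 18, 2010.
January 18, 2010 + 2 days = January 20, 2010.
January 20, 2010 + 2 days = January 22, 2010.
January 22, 2010 + 2 days = January 24, 2010.
January 24, 2010 + 2 days = January 26, 2010.
January 26, 2010 + 2 days = January 28, 2010.
January 28, 2010 + 2 days = January 30, 2010.

January 30, 2010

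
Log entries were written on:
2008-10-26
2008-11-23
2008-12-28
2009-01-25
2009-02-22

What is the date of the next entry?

2009-03-22

Gaps: 28, 35, 28, 28 days — a mix of 28 and 35. Every date is a Sunday.
Each is the 4th Sunday of its month.
4th Sunday of March 2009: 2009-03-22.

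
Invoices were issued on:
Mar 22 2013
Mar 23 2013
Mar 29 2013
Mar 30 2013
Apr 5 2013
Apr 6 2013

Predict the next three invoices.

Apr 12 2013, Apr 13 2013, Apr 19 2013

Gaps: 1, 6, 1, 6, 1 days — not constant, but cyclic with period 2.
The events fall on every Friday and Saturday.
Next Friday: Apr 12 2013.
Next Saturday: Apr 13 2013.
The following Friday is Apr 19 2013.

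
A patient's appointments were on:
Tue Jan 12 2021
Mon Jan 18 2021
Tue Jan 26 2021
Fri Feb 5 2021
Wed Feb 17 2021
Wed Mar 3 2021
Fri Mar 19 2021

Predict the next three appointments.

Intervals are 6, 8, 10, 12, 14, 16 days — an arithmetic progression with common difference 2.
Next gap: 18 days. Fri Mar 19 2021 + 18 days = Tue Apr 6 2021.
Next gap: 20 days. Tue Apr 6 2021 + 20 days = Mon Apr 26 2021.
Next gap: 22 days. Mon Apr 26 2021 + 22 days = Tue May 18 2021.

Tue Apr 6 2021, Mon Apr 26 2021, Tue May 18 2021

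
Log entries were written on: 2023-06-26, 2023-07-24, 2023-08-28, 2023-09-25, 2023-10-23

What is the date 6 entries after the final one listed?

2024-04-22

Gaps: 28, 35, 28, 28 days — a mix of 28 and 35. Every date is a Monday.
Each is the 4th Monday of its month.
November 2023 — 4th Monday is 2023-11-27.
4th Monday of December 2023: 2023-12-25.
4th Monday of January 2024: 2024-01-22.
February 2024 — 4th Monday is 2024-02-26.
March 2024 — 4th Monday is 2024-03-25.
April 2024 — 4th Monday is 2024-04-22.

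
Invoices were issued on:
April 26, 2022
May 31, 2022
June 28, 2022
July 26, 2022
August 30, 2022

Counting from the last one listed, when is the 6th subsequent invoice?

Every date is a Tuesday; gaps 35, 28, 28, 35 days.
Each is the last Tuesday of its month (at least one falls on the 29th or later, ruling out '4th Tuesday').
Last Tuesday of September 2022: September 27, 2022.
Last Tuesday of October 2022: October 25, 2022.
November 2022 ends with Tuesday November 29, 2022.
December 2022 ends with Tuesday December 27, 2022.
Last Tuesday of January 2023: January 31, 2023.
February 2023 ends with Tuesday February 28, 2023.

February 28, 2023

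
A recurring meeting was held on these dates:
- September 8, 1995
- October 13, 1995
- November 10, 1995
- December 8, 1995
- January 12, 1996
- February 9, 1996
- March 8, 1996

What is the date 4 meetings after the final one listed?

All dates are Fridays, 35, 28, 28, 35, 28, 28 days apart.
Specifically, the 2nd Friday of each month.
April 1996 — 2nd Friday is April 12, 1996.
May 1996 — 2nd Friday is May 10, 1996.
June 1996 — 2nd Friday is June 14, 1996.
July 1996 — 2nd Friday is July 12, 1996.

July 12, 1996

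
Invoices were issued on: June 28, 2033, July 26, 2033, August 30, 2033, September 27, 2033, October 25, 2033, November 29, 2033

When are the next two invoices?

December 27, 2033; January 31, 2034

These are Tuesdays with 28, 35, 28, 28, 35-day gaps.
Each is the final Tuesday of its month — August 30, 2033 is past the 28th, so '4th Tuesday' doesn't fit.
Last Tuesday of December 2033: December 27, 2033.
Last Tuesday of January 2034: January 31, 2034.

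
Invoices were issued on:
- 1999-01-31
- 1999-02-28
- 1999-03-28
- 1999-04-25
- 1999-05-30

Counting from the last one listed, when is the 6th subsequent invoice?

1999-11-28

Every date is a Sunday; gaps 28, 28, 28, 35 days.
Each is the last Sunday of its month (at least one falls on the 29th or later, ruling out '4th Sunday').
Last Sunday of June 1999: 1999-06-27.
Last Sunday of July 1999: 1999-07-25.
August 1999 ends with Sunday 1999-08-29.
September 1999 ends with Sunday 1999-09-26.
October 1999 ends with Sunday 1999-10-31.
November 1999 ends with Sunday 1999-11-28.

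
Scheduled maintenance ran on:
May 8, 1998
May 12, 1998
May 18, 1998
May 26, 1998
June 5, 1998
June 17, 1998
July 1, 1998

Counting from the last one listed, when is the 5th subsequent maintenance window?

October 9, 1998

Gaps: 4, 6, 8, 10, 12, 14 days — each gap is 2 larger than the previous one.
Next gap: 16 days. July 1, 1998 + 16 days = July 17, 1998.
Next gap: 18 days. July 17, 1998 + 18 days = August 4, 1998.
Next gap: 20 days. August 4, 1998 + 20 days = August 24, 1998.
Next gap: 22 days. August 24, 1998 + 22 days = September 15, 1998.
Next gap: 24 days. September 15, 1998 + 24 days = October 9, 1998.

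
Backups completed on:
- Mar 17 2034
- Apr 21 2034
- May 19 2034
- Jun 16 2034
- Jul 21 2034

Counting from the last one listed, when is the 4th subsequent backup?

These are Fridays at 28- or 35-day spacing (35, 28, 28, 35).
The pattern: 3rd Friday of the month.
3rd Friday of August 2034: Aug 18 2034.
3rd Friday of September 2034: Sep 15 2034.
3rd Friday of October 2034: Oct 20 2034.
3rd Friday of November 2034: Nov 17 2034.

Nov 17 2034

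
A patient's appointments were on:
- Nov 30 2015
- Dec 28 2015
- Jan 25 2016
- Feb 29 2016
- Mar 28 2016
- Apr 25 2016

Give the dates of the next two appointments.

All Mondays; the gaps (28, 28, 35, 28, 28) vary with month length.
This is the last Monday of each month.
Last Monday of May 2016: May 30 2016.
June 2016 ends with Monday Jun 27 2016.

May 30 2016, Jun 27 2016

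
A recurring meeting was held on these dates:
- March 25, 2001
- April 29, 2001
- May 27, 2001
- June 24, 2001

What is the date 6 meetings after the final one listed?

All Sundays; the gaps (35, 28, 28) vary with month length.
This is the last Sunday of each month.
Last Sunday of July 2001: July 29, 2001.
August 2001 ends with Sunday August 26, 2001.
Last Sunday of September 2001: September 30, 2001.
October 2001 ends with Sunday October 28, 2001.
Last Sunday of November 2001: November 25, 2001.
December 2001 ends with Sunday December 30, 2001.

December 30, 2001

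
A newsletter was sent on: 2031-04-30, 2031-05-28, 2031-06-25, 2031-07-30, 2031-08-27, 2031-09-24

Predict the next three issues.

2031-10-29, 2031-11-26, 2031-12-31

Every date is a Wednesday; gaps 28, 28, 35, 28, 28 days.
Each is the last Wednesday of its month (at least one falls on the 29th or later, ruling out '4th Wednesday').
Last Wednesday of October 2031: 2031-10-29.
Last Wednesday of November 2031: 2031-11-26.
Last Wednesday of December 2031: 2031-12-31.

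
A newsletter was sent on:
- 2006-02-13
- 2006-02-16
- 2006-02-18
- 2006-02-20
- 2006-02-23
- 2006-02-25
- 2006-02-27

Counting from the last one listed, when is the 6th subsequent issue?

2006-03-13

Gaps: 3, 2, 2, 3, 2, 2 days — not constant, but cyclic with period 3.
The events fall on every Monday, Thursday and Saturday.
Next Thursday: 2006-03-02.
Next Saturday: 2006-03-04.
Next Monday: 2006-03-06.
Next Thursday: 2006-03-09.
The following Saturday is 2006-03-11.
The following Monday is 2006-03-13.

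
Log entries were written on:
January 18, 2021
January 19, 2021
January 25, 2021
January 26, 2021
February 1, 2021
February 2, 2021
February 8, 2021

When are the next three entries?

February 9, 2021; February 15, 2021; February 16, 2021

Every event lands on a Monday or Tuesday (gaps cycle 1, 6, 1, 6, 1, 6).
So the schedule is: every Monday and Tuesday.
Next Tuesday: February 9, 2021.
Next Monday: February 15, 2021.
Next Tuesday: February 16, 2021.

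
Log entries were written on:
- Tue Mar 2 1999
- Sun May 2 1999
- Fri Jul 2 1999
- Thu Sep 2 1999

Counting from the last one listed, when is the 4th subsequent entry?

Tue May 2 2000

Each date is the 2nd; the gaps (61, 61, 62) track the month lengths.
The rule is the 2nd of every 2 months.
November 1999: Tue Nov 2 1999.
January 2000: Sun Jan 2 2000.
Next: March 2000 → Thu Mar 2 2000.
May 2000: Tue May 2 2000.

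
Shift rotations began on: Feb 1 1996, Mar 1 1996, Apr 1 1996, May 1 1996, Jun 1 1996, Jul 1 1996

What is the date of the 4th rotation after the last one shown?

Each date is the 1st; the gaps (29, 31, 30, 31, 30) track the month lengths.
The rule is the 1st of each month.
Next: August 1996 → Aug 1 1996.
Next: September 1996 → Sep 1 1996.
Next: October 1996 → Oct 1 1996.
November 1996: Nov 1 1996.

Nov 1 1996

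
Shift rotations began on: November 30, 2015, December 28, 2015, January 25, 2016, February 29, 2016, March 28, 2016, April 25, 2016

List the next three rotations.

May 30, 2016; June 27, 2016; July 25, 2016

All Mondays; the gaps (28, 28, 35, 28, 28) vary with month length.
This is the last Monday of each month.
Last Monday of May 2016: May 30, 2016.
June 2016 ends with Monday June 27, 2016.
Last Monday of July 2016: July 25, 2016.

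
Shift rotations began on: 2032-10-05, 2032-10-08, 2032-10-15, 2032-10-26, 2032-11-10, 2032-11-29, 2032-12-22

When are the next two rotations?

2033-01-18, 2033-02-18

Gaps: 3, 7, 11, 15, 19, 23 days — each gap is 4 larger than the previous one.
Next gap: 27 days. 2032-12-22 + 27 days = 2033-01-18.
Next gap: 31 days. 2033-01-18 + 31 days = 2033-02-18.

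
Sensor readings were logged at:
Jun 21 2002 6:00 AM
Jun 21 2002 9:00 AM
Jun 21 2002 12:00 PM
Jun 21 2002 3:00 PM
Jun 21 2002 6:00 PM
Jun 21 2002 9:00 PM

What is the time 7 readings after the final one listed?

Spacing: 3, 3, 3, 3, 3 h — constant 3 h.
Jun 21 2002 9:00 PM + 3 h = Jun 22 2002 12:00 AM.
Jun 22 2002 12:00 AM + 3 h = Jun 22 2002 3:00 AM.
Jun 22 2002 3:00 AM + 3 h = Jun 22 2002 6:00 AM.
Jun 22 2002 6:00 AM + 3 h = Jun 22 2002 9:00 AM.
Jun 22 2002 9:00 AM + 3 h = Jun 22 2002 12:00 PM.
Jun 22 2002 12:00 PM + 3 h = Jun 22 2002 3:00 PM.
Jun 22 2002 3:00 PM + 3 h = Jun 22 2002 6:00 PM.

Jun 22 2002 6:00 PM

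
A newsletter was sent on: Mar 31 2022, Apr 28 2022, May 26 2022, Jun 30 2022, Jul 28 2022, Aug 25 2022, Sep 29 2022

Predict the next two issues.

These are Thursdays with 28, 28, 35, 28, 28, 35-day gaps.
Each is the final Thursday of its month — Mar 31 2022 is past the 28th, so '4th Thursday' doesn't fit.
Last Thursday of October 2022: Oct 27 2022.
Last Thursday of November 2022: Nov 24 2022.

Oct 27 2022, Nov 24 2022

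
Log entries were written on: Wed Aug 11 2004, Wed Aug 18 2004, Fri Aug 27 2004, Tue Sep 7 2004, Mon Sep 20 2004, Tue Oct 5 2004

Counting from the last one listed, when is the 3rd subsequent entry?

Wed Dec 1 2004

Intervals are 7, 9, 11, 13, 15 days — an arithmetic progression with common difference 2.
Next gap: 17 days. Tue Oct 5 2004 + 17 days = Fri Oct 22 2004.
Next gap: 19 days. Fri Oct 22 2004 + 19 days = Wed Nov 10 2004.
Next gap: 21 days. Wed Nov 10 2004 + 21 days = Wed Dec 1 2004.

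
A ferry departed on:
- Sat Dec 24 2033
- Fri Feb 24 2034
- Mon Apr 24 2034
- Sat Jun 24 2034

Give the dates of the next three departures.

Each date is the 24th; the gaps (62, 59, 61) track the month lengths.
The rule is the 24th of every 2 months.
Next: August 2034 → Thu Aug 24 2034.
October 2034: Tue Oct 24 2034.
Next: December 2034 → Sun Dec 24 2034.

Thu Aug 24 2034, Tue Oct 24 2034, Sun Dec 24 2034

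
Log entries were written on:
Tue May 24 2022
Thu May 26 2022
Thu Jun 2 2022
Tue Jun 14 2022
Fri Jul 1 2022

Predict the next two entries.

Intervals are 2, 7, 12, 17 days — an arithmetic progression with common difference 5.
Next gap: 22 days. Fri Jul 1 2022 + 22 days = Sat Jul 23 2022.
Next gap: 27 days. Sat Jul 23 2022 + 27 days = Fri Aug 19 2022.

Sat Jul 23 2022, Fri Aug 19 2022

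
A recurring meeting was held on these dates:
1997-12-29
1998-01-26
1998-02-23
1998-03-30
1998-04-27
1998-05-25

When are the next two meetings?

All Mondays; the gaps (28, 28, 35, 28, 28) vary with month length.
This is the last Monday of each month.
June 1998 ends with Monday 1998-06-29.
July 1998 ends with Monday 1998-07-27.

1998-06-29, 1998-07-27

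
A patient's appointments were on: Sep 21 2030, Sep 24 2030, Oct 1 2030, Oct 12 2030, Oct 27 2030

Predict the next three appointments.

Nov 15 2030, Dec 8 2030, Jan 4 2031

Gaps: 3, 7, 11, 15 days — each gap is 4 larger than the previous one.
Next gap: 19 days. Oct 27 2030 + 19 days = Nov 15 2030.
Next gap: 23 days. Nov 15 2030 + 23 days = Dec 8 2030.
Next gap: 27 days. Dec 8 2030 + 27 days = Jan 4 2031.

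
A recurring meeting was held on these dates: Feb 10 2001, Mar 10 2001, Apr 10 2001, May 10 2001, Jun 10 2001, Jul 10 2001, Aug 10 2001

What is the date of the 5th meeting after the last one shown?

The day-of-month is always 10 (28, 31, 30, 31, 30, 31 days between events).
So this recurs on the 10th of each month.
September 2001: Sep 10 2001.
Next: October 2001 → Oct 10 2001.
Next: November 2001 → Nov 10 2001.
Next: December 2001 → Dec 10 2001.
Next: January 2002 → Jan 10 2002.

Jan 10 2002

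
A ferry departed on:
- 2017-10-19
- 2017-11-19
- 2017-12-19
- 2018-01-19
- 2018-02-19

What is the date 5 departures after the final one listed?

Gaps: 31, 30, 31, 31 days — not constant. Every event is on the 19th of the month.
Pattern: the 19th of each month.
Next: March 2018 → 2018-03-19.
Next: April 2018 → 2018-04-19.
Next: May 2018 → 2018-05-19.
June 2018: 2018-06-19.
July 2018: 2018-07-19.

2018-07-19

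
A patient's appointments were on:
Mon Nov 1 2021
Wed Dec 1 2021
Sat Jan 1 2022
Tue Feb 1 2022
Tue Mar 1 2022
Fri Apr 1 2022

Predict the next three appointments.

Sun May 1 2022, Wed Jun 1 2022, Fri Jul 1 2022

Each date is the 1st; the gaps (30, 31, 31, 28, 31) track the month lengths.
The rule is the 1st of each month.
May 2022: Sun May 1 2022.
Next: June 2022 → Wed Jun 1 2022.
Next: July 2022 → Fri Jul 1 2022.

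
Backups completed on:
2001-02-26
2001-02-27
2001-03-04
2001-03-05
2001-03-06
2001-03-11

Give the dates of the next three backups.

The gap pattern 1, 5, 1, 1, 5 repeats every 3 events.
These are the Mondays, Tuesdays and Sundays of each week.
The following Monday is 2001-03-12.
The following Tuesday is 2001-03-13.
Next Sunday: 2001-03-18.

2001-03-12, 2001-03-13, 2001-03-18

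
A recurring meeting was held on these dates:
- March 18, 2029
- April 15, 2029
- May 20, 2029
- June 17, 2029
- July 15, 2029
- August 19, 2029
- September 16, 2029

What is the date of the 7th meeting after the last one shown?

April 21, 2030

These are Sundays at 28- or 35-day spacing (28, 35, 28, 28, 35, 28).
The pattern: 3rd Sunday of the month.
3rd Sunday of October 2029: October 21, 2029.
3rd Sunday of November 2029: November 18, 2029.
3rd Sunday of December 2029: December 16, 2029.
3rd Sunday of January 2030: January 20, 2030.
February 2030 — 3rd Sunday is February 17, 2030.
March 2030 — 3rd Sunday is March 17, 2030.
April 2030 — 3rd Sunday is April 21, 2030.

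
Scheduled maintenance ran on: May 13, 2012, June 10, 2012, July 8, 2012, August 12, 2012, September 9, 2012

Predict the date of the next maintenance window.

Gaps: 28, 28, 35, 28 days — a mix of 28 and 35. Every date is a Sunday.
Each is the 2nd Sunday of its month.
October 2012 — 2nd Sunday is October 14, 2012.

October 14, 2012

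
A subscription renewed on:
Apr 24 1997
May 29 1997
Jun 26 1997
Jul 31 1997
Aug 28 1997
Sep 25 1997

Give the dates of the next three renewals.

These are Thursdays with 35, 28, 35, 28, 28-day gaps.
Each is the final Thursday of its month — May 29 1997 is past the 28th, so '4th Thursday' doesn't fit.
Last Thursday of October 1997: Oct 30 1997.
Last Thursday of November 1997: Nov 27 1997.
Last Thursday of December 1997: Dec 25 1997.

Oct 30 1997, Nov 27 1997, Dec 25 1997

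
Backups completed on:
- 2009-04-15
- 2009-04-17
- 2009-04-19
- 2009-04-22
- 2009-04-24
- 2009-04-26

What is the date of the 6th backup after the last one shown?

2009-05-10

Every event lands on a Wednesday or Friday or Sunday (gaps cycle 2, 2, 3, 2, 2).
So the schedule is: every Wednesday, Friday and Sunday.
The following Wednesday is 2009-04-29.
The following Friday is 2009-05-01.
Next Sunday: 2009-05-03.
Next Wednesday: 2009-05-06.
Next Friday: 2009-05-08.
Next Sunday: 2009-05-10.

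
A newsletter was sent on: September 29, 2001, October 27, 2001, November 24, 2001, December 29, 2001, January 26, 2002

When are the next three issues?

All Saturdays; the gaps (28, 28, 35, 28) vary with month length.
This is the last Saturday of each month.
February 2002 ends with Saturday February 23, 2002.
Last Saturday of March 2002: March 30, 2002.
Last Saturday of April 2002: April 27, 2002.

February 23, 2002; March 30, 2002; April 27, 2002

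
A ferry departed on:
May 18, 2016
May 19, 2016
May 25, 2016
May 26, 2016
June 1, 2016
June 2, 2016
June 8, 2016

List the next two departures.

Every event lands on a Wednesday or Thursday (gaps cycle 1, 6, 1, 6, 1, 6).
So the schedule is: every Wednesday and Thursday.
Next Thursday: June 9, 2016.
The following Wednesday is June 15, 2016.

June 9, 2016; June 15, 2016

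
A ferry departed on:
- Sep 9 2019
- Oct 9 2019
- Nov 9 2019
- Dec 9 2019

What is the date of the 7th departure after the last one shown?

Each date is the 9th; the gaps (30, 31, 30) track the month lengths.
The rule is the 9th of each month.
January 2020: Jan 9 2020.
Next: February 2020 → Feb 9 2020.
March 2020: Mar 9 2020.
Next: April 2020 → Apr 9 2020.
Next: May 2020 → May 9 2020.
June 2020: Jun 9 2020.
July 2020: Jul 9 2020.

Jul 9 2020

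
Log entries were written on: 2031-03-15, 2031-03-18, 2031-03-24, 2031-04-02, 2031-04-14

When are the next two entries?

2031-04-29, 2031-05-17

Gaps: 3, 6, 9, 12 days — each gap is 3 larger than the previous one.
Next gap: 15 days. 2031-04-14 + 15 days = 2031-04-29.
Next gap: 18 days. 2031-04-29 + 18 days = 2031-05-17.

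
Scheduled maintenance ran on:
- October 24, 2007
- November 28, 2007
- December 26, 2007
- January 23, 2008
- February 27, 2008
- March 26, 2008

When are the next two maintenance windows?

These are Wednesdays at 28- or 35-day spacing (35, 28, 28, 35, 28).
The pattern: 4th Wednesday of the month.
April 2008 — 4th Wednesday is April 23, 2008.
4th Wednesday of May 2008: May 28, 2008.

April 23, 2008; May 28, 2008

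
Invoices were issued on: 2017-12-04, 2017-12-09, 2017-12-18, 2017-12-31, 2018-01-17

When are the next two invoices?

Intervals are 5, 9, 13, 17 days — an arithmetic progression with common difference 4.
Next gap: 21 days. 2018-01-17 + 21 days = 2018-02-07.
Next gap: 25 days. 2018-02-07 + 25 days = 2018-03-04.

2018-02-07, 2018-03-04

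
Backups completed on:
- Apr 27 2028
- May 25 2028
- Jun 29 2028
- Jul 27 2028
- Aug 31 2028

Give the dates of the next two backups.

These are Thursdays with 28, 35, 28, 35-day gaps.
Each is the final Thursday of its month — Jun 29 2028 is past the 28th, so '4th Thursday' doesn't fit.
Last Thursday of September 2028: Sep 28 2028.
October 2028 ends with Thursday Oct 26 2028.

Sep 28 2028, Oct 26 2028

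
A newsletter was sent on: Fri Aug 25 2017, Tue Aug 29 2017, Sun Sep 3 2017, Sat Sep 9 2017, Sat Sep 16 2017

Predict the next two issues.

Sun Sep 24 2017, Tue Oct 3 2017

Gaps: 4, 5, 6, 7 days — each gap is 1 larger than the previous one.
Next gap: 8 days. Sat Sep 16 2017 + 8 days = Sun Sep 24 2017.
Next gap: 9 days. Sun Sep 24 2017 + 9 days = Tue Oct 3 2017.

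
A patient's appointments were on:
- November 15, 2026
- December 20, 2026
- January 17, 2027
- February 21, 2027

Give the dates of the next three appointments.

March 21, 2027; April 18, 2027; May 16, 2027

These are Sundays at 28- or 35-day spacing (35, 28, 35).
The pattern: 3rd Sunday of the month.
3rd Sunday of March 2027: March 21, 2027.
April 2027 — 3rd Sunday is April 18, 2027.
May 2027 — 3rd Sunday is May 16, 2027.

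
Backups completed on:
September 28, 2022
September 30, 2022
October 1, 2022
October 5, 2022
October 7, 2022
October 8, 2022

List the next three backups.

Gaps: 2, 1, 4, 2, 1 days — not constant, but cyclic with period 3.
The events fall on every Wednesday, Friday and Saturday.
The following Wednesday is October 12, 2022.
Next Friday: October 14, 2022.
Next Saturday: October 15, 2022.

October 12, 2022; October 14, 2022; October 15, 2022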